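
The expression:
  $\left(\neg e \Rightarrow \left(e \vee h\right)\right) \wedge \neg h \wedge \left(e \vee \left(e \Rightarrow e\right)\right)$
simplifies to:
$e \wedge \neg h$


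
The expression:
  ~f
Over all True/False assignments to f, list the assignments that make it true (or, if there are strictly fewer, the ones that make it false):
is true only for:
  f=False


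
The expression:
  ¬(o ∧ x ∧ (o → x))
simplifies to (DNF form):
¬o ∨ ¬x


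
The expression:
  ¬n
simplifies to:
¬n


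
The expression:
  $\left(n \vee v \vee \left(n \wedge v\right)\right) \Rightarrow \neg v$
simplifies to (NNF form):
$\neg v$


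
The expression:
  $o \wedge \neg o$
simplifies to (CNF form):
$\text{False}$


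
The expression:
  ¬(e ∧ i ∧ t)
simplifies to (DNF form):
¬e ∨ ¬i ∨ ¬t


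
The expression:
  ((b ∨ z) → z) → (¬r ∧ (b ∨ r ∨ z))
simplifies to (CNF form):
(b ∨ z) ∧ (¬r ∨ ¬z)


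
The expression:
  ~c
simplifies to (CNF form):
~c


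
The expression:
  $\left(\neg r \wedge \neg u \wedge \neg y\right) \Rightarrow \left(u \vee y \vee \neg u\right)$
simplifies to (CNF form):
$\text{True}$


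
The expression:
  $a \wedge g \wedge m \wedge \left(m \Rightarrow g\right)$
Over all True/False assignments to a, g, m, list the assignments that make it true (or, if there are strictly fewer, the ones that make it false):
is true only for:
  a=True, g=True, m=True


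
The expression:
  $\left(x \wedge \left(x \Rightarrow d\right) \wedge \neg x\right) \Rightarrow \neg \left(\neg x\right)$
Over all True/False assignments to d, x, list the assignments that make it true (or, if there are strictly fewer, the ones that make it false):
is always true.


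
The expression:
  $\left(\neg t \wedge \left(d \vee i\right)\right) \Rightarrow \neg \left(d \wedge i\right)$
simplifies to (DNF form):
$t \vee \neg d \vee \neg i$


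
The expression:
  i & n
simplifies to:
i & n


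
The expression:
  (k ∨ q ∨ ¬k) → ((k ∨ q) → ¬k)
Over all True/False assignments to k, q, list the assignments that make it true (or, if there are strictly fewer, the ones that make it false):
is true only for:
  k=False, q=False;
  k=False, q=True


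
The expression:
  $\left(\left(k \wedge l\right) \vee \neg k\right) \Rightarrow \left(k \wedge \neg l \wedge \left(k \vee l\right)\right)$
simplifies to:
$k \wedge \neg l$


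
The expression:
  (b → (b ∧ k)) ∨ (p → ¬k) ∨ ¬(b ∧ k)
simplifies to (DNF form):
True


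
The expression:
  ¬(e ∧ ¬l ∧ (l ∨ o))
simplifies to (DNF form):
l ∨ ¬e ∨ ¬o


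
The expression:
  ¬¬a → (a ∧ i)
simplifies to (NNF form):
i ∨ ¬a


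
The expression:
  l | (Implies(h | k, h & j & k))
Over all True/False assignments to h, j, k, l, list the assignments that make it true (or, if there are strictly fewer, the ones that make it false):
is false only for:
  h=False, j=False, k=True, l=False;
  h=False, j=True, k=True, l=False;
  h=True, j=False, k=False, l=False;
  h=True, j=False, k=True, l=False;
  h=True, j=True, k=False, l=False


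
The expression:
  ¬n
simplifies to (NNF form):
¬n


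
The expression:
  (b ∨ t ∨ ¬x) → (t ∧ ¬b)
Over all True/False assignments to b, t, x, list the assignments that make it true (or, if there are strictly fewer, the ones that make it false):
is true only for:
  b=False, t=False, x=True;
  b=False, t=True, x=False;
  b=False, t=True, x=True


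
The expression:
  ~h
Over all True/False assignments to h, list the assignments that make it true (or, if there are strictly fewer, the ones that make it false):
is true only for:
  h=False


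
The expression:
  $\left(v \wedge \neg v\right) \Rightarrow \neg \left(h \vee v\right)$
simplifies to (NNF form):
$\text{True}$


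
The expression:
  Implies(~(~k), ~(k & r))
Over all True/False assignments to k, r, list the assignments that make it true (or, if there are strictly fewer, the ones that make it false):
is false only for:
  k=True, r=True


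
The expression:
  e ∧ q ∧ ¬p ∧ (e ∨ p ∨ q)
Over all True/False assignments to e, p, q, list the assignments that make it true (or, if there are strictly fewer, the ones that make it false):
is true only for:
  e=True, p=False, q=True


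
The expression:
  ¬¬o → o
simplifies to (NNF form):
True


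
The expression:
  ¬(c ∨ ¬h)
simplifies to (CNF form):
h ∧ ¬c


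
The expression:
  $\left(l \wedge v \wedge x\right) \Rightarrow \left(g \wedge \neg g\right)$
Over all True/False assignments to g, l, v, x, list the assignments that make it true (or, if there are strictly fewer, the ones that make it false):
is false only for:
  g=False, l=True, v=True, x=True;
  g=True, l=True, v=True, x=True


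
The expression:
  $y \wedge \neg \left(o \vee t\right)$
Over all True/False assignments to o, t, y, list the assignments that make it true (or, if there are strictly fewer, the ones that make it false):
is true only for:
  o=False, t=False, y=True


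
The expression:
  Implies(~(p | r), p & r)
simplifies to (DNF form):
p | r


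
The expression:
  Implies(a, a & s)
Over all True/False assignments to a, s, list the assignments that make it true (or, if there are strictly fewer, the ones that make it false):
is false only for:
  a=True, s=False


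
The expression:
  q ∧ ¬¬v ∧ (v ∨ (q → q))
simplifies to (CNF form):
q ∧ v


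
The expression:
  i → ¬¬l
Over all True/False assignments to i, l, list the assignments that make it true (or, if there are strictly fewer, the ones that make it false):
is false only for:
  i=True, l=False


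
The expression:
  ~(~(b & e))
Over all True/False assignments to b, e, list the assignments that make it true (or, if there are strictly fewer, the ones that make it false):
is true only for:
  b=True, e=True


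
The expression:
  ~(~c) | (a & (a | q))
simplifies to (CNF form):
a | c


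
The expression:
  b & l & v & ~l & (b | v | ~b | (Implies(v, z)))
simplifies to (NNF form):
False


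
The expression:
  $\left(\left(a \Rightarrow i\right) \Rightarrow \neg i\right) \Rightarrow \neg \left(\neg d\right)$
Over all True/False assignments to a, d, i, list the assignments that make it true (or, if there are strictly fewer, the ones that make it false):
is false only for:
  a=False, d=False, i=False;
  a=True, d=False, i=False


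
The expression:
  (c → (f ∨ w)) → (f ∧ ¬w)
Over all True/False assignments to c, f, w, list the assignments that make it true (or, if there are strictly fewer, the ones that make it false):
is true only for:
  c=False, f=True, w=False;
  c=True, f=False, w=False;
  c=True, f=True, w=False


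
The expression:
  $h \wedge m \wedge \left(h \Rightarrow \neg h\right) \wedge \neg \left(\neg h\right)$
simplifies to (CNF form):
$\text{False}$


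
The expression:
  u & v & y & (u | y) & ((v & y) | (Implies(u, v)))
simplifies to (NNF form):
u & v & y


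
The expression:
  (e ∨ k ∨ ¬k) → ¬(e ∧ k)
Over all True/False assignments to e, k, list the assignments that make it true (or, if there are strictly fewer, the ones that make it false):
is false only for:
  e=True, k=True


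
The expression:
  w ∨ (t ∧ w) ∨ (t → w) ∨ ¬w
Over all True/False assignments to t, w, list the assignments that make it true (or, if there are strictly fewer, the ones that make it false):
is always true.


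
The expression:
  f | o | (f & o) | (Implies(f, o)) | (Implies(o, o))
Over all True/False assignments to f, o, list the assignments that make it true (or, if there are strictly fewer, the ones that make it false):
is always true.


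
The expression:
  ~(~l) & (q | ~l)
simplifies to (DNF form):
l & q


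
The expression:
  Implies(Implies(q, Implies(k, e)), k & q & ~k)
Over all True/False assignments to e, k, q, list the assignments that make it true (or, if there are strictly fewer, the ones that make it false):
is true only for:
  e=False, k=True, q=True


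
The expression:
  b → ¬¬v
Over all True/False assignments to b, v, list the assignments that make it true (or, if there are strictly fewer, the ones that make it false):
is false only for:
  b=True, v=False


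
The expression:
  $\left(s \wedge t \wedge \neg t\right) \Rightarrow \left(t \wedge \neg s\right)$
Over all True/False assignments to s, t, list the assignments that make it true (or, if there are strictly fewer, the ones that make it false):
is always true.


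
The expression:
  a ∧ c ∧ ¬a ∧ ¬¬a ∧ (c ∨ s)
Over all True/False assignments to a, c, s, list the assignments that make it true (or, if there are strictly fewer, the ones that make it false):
is never true.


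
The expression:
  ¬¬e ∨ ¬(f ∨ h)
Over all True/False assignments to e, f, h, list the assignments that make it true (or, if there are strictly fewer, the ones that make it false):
is false only for:
  e=False, f=False, h=True;
  e=False, f=True, h=False;
  e=False, f=True, h=True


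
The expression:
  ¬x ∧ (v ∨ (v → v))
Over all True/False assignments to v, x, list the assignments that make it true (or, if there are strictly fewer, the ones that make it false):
is true only for:
  v=False, x=False;
  v=True, x=False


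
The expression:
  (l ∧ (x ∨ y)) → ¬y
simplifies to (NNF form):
¬l ∨ ¬y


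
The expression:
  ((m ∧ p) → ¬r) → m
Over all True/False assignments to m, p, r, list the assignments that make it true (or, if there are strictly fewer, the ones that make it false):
is true only for:
  m=True, p=False, r=False;
  m=True, p=False, r=True;
  m=True, p=True, r=False;
  m=True, p=True, r=True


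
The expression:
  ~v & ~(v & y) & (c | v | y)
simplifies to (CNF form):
~v & (c | y)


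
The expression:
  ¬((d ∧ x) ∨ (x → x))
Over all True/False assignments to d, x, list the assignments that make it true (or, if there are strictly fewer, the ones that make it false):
is never true.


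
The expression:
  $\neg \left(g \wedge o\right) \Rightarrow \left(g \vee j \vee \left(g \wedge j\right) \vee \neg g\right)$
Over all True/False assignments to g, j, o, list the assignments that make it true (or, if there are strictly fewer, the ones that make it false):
is always true.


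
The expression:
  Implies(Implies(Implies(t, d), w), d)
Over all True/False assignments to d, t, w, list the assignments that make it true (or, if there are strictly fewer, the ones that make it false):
is false only for:
  d=False, t=False, w=True;
  d=False, t=True, w=False;
  d=False, t=True, w=True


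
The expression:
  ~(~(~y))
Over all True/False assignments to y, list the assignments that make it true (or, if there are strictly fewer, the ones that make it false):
is true only for:
  y=False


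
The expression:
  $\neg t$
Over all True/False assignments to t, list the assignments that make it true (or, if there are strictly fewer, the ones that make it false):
is true only for:
  t=False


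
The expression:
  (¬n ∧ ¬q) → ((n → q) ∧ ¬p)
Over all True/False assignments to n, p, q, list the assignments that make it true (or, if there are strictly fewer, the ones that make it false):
is false only for:
  n=False, p=True, q=False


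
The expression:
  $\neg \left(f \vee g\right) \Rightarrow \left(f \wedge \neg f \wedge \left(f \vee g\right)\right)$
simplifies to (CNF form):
$f \vee g$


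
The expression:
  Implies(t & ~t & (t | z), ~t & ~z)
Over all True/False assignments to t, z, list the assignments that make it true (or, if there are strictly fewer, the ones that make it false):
is always true.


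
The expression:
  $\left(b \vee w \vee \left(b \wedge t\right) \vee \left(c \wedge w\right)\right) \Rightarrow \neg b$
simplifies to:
$\neg b$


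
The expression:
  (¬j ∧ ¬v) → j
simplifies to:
j ∨ v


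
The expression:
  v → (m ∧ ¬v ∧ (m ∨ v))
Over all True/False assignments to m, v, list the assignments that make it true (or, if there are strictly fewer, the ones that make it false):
is true only for:
  m=False, v=False;
  m=True, v=False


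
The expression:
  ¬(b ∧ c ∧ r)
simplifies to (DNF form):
¬b ∨ ¬c ∨ ¬r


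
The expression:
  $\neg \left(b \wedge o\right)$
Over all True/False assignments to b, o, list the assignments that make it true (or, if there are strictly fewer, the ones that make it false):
is false only for:
  b=True, o=True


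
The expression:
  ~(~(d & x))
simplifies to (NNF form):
d & x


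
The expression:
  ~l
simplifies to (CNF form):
~l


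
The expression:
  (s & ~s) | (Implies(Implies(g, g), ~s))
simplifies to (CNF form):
~s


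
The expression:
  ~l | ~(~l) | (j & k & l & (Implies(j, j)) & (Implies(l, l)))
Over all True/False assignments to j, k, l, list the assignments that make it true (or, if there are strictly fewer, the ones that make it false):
is always true.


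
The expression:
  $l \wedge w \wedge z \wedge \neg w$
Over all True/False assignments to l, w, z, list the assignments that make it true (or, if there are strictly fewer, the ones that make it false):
is never true.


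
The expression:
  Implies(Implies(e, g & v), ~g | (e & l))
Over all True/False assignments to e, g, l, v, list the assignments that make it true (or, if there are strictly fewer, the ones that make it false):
is false only for:
  e=False, g=True, l=False, v=False;
  e=False, g=True, l=False, v=True;
  e=False, g=True, l=True, v=False;
  e=False, g=True, l=True, v=True;
  e=True, g=True, l=False, v=True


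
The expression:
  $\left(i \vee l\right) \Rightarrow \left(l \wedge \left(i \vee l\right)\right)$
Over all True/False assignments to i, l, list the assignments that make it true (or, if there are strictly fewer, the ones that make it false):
is false only for:
  i=True, l=False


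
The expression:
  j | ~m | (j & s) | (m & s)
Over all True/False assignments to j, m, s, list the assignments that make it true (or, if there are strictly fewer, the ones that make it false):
is false only for:
  j=False, m=True, s=False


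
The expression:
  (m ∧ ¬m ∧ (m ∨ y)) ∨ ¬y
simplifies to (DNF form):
¬y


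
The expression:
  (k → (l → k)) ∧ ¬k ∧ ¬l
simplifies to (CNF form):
¬k ∧ ¬l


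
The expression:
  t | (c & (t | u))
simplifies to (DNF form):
t | (c & u)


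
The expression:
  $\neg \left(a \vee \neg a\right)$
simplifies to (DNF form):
$\text{False}$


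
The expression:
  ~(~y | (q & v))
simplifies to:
y & (~q | ~v)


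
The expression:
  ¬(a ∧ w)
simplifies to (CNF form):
¬a ∨ ¬w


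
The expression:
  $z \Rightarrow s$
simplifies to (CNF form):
$s \vee \neg z$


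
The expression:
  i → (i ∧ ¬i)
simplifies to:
¬i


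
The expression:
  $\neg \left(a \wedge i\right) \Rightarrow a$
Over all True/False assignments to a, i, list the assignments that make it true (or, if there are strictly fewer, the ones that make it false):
is true only for:
  a=True, i=False;
  a=True, i=True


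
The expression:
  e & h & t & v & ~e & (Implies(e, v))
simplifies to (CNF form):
False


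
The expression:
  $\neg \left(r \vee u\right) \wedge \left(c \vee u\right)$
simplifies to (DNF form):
$c \wedge \neg r \wedge \neg u$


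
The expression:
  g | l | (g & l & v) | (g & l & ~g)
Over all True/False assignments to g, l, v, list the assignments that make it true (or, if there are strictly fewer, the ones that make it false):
is false only for:
  g=False, l=False, v=False;
  g=False, l=False, v=True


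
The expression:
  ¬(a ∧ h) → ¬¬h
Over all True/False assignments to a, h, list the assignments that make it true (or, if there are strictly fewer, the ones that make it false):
is true only for:
  a=False, h=True;
  a=True, h=True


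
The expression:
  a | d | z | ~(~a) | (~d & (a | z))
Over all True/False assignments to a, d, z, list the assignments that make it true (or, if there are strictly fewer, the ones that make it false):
is false only for:
  a=False, d=False, z=False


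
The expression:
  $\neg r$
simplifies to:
$\neg r$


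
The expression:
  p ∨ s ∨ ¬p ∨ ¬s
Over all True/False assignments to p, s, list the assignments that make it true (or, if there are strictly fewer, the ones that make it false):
is always true.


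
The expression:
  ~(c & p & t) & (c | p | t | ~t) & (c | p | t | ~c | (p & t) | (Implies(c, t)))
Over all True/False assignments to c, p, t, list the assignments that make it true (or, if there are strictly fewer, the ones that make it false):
is false only for:
  c=True, p=True, t=True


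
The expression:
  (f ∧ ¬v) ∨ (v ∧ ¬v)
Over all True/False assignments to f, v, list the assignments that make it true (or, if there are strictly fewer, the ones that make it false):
is true only for:
  f=True, v=False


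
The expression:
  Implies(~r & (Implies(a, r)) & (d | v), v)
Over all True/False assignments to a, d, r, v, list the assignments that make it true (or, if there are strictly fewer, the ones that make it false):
is false only for:
  a=False, d=True, r=False, v=False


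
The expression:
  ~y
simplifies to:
~y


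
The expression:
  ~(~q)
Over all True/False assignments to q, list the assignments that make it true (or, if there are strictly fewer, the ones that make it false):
is true only for:
  q=True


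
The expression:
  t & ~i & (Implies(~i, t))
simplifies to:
t & ~i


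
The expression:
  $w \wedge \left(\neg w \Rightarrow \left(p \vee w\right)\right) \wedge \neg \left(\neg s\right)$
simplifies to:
$s \wedge w$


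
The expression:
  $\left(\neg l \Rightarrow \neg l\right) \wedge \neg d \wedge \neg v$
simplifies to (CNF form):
$\neg d \wedge \neg v$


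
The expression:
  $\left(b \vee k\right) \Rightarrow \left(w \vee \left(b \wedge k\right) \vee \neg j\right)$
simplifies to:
$w \vee \left(b \wedge k\right) \vee \left(\neg b \wedge \neg k\right) \vee \neg j$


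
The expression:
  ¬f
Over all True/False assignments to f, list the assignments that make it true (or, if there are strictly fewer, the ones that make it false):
is true only for:
  f=False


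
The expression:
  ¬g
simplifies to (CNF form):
¬g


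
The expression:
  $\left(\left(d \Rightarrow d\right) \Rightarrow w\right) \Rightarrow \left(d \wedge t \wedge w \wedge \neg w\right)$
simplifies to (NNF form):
$\neg w$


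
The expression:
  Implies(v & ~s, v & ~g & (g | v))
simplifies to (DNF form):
s | ~g | ~v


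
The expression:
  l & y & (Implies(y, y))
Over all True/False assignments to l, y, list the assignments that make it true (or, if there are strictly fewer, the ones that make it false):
is true only for:
  l=True, y=True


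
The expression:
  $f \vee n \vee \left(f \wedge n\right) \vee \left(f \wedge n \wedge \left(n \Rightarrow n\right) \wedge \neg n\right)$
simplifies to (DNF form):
$f \vee n$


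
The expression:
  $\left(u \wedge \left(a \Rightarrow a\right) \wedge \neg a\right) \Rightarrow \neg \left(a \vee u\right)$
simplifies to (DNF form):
$a \vee \neg u$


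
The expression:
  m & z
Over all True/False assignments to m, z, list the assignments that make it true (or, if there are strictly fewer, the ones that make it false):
is true only for:
  m=True, z=True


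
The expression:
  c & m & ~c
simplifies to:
False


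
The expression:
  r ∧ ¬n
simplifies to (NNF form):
r ∧ ¬n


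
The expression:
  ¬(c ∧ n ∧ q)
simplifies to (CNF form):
¬c ∨ ¬n ∨ ¬q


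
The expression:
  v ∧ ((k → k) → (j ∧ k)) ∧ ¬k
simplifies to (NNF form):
False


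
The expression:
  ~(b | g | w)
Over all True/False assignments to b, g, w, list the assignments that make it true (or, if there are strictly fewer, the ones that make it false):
is true only for:
  b=False, g=False, w=False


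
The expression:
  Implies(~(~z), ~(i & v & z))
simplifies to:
~i | ~v | ~z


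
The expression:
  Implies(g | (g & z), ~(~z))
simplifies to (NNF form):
z | ~g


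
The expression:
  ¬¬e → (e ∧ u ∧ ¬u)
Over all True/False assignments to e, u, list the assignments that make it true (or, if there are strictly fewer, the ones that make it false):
is true only for:
  e=False, u=False;
  e=False, u=True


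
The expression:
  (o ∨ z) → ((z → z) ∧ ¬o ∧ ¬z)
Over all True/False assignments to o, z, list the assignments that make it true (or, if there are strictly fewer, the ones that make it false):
is true only for:
  o=False, z=False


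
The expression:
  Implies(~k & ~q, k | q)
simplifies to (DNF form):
k | q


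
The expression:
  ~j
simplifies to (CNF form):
~j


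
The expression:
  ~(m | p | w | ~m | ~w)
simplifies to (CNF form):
False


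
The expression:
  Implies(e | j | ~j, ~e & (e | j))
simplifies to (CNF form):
j & ~e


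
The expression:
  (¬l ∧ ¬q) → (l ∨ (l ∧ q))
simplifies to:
l ∨ q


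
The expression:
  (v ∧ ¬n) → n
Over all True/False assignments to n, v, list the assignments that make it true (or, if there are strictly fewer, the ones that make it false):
is false only for:
  n=False, v=True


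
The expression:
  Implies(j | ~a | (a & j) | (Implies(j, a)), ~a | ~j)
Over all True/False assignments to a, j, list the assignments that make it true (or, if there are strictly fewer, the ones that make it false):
is false only for:
  a=True, j=True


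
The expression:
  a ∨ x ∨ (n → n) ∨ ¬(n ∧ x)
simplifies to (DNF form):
True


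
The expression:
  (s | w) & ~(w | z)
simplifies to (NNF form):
s & ~w & ~z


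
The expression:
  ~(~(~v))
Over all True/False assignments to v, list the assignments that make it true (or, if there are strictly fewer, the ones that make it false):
is true only for:
  v=False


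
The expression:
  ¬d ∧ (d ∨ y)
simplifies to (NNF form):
y ∧ ¬d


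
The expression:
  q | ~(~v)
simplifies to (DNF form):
q | v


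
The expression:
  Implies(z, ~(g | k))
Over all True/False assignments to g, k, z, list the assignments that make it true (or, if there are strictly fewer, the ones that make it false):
is false only for:
  g=False, k=True, z=True;
  g=True, k=False, z=True;
  g=True, k=True, z=True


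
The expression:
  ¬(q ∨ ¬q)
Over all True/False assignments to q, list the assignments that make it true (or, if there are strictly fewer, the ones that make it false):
is never true.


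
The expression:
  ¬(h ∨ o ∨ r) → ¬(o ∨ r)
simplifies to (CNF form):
True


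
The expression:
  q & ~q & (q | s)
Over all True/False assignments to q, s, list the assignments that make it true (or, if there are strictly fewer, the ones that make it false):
is never true.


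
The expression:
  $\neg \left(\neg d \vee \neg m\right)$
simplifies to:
$d \wedge m$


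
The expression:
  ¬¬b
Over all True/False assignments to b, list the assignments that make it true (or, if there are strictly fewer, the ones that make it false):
is true only for:
  b=True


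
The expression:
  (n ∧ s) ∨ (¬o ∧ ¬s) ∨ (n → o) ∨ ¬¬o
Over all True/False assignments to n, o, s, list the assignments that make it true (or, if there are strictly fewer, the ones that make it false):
is always true.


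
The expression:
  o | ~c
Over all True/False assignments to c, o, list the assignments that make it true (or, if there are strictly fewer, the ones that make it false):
is false only for:
  c=True, o=False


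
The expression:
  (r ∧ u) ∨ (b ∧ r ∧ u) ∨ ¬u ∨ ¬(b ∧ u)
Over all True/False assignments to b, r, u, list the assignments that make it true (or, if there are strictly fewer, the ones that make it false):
is false only for:
  b=True, r=False, u=True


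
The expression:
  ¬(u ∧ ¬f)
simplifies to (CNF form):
f ∨ ¬u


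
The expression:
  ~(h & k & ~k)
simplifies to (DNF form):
True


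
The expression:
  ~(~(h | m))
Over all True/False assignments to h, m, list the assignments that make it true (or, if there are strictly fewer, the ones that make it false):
is false only for:
  h=False, m=False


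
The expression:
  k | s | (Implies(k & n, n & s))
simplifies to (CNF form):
True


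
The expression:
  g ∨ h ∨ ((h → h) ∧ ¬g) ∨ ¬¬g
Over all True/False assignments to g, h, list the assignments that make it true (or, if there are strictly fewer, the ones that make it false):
is always true.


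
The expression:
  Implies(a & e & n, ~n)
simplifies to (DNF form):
~a | ~e | ~n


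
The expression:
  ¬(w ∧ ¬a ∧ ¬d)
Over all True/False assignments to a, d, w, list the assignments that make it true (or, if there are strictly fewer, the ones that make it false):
is false only for:
  a=False, d=False, w=True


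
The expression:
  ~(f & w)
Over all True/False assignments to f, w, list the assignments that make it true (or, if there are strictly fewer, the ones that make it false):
is false only for:
  f=True, w=True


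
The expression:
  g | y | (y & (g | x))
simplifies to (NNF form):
g | y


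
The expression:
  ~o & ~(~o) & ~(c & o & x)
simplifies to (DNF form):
False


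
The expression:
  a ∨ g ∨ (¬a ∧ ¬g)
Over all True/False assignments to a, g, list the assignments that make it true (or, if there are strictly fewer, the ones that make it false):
is always true.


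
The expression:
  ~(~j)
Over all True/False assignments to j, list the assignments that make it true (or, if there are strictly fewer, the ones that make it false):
is true only for:
  j=True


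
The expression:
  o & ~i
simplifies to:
o & ~i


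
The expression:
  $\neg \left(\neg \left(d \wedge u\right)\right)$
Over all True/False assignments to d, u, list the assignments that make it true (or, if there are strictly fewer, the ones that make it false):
is true only for:
  d=True, u=True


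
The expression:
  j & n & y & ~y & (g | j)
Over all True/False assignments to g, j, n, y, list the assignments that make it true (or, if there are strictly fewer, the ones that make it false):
is never true.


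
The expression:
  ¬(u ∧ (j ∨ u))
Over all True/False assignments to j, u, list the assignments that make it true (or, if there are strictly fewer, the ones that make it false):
is true only for:
  j=False, u=False;
  j=True, u=False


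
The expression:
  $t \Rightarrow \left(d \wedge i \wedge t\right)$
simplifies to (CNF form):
$\left(d \vee \neg t\right) \wedge \left(i \vee \neg t\right)$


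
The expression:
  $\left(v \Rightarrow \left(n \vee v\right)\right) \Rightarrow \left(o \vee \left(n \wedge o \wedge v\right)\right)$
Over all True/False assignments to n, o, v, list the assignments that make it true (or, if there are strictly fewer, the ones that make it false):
is true only for:
  n=False, o=True, v=False;
  n=False, o=True, v=True;
  n=True, o=True, v=False;
  n=True, o=True, v=True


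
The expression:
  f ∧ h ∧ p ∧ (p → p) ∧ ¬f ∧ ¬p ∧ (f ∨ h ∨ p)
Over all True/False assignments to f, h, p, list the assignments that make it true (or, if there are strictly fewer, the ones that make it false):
is never true.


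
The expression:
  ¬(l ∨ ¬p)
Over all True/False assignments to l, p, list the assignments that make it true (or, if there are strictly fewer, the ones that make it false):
is true only for:
  l=False, p=True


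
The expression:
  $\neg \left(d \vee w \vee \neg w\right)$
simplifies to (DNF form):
$\text{False}$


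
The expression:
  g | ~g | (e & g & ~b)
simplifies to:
True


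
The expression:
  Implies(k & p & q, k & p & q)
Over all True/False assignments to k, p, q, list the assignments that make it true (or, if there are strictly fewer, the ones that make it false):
is always true.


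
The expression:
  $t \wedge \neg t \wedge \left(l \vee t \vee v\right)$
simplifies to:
$\text{False}$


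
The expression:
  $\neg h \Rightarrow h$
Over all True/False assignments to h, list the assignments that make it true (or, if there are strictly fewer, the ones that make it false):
is true only for:
  h=True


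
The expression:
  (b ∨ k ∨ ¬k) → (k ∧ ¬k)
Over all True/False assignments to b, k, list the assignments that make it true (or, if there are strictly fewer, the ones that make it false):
is never true.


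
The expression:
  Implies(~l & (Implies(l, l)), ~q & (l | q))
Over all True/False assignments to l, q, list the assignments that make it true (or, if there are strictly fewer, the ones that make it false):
is true only for:
  l=True, q=False;
  l=True, q=True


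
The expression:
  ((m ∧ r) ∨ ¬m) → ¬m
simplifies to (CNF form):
¬m ∨ ¬r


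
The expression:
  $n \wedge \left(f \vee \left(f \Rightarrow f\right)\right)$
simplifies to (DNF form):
$n$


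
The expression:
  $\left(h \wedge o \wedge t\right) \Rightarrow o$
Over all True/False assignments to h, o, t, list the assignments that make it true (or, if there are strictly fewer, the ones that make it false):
is always true.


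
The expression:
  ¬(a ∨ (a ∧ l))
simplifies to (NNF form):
¬a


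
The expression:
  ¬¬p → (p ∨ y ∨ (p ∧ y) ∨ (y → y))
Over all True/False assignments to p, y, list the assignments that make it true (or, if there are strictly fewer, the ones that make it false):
is always true.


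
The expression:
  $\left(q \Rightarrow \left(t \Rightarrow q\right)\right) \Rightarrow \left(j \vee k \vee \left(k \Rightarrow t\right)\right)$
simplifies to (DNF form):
$\text{True}$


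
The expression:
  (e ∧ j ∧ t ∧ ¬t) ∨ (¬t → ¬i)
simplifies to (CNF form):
t ∨ ¬i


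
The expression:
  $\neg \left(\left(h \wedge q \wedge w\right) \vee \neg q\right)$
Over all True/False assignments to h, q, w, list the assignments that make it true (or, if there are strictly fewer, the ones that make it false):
is true only for:
  h=False, q=True, w=False;
  h=False, q=True, w=True;
  h=True, q=True, w=False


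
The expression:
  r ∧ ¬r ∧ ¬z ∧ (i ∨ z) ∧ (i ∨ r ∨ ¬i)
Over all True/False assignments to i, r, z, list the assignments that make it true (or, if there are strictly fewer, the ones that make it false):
is never true.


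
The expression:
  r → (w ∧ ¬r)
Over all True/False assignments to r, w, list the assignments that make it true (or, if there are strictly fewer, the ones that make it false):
is true only for:
  r=False, w=False;
  r=False, w=True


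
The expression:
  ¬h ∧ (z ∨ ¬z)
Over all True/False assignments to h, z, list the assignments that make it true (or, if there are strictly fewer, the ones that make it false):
is true only for:
  h=False, z=False;
  h=False, z=True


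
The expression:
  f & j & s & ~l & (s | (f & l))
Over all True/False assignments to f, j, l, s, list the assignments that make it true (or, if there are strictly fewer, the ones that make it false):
is true only for:
  f=True, j=True, l=False, s=True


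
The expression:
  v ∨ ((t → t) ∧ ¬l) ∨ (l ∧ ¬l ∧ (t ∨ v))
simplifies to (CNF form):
v ∨ ¬l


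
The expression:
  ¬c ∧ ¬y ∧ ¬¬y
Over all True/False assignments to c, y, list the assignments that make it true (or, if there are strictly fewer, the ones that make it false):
is never true.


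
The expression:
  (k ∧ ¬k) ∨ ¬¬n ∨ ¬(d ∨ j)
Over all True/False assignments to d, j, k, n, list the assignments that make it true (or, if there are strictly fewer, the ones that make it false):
is false only for:
  d=False, j=True, k=False, n=False;
  d=False, j=True, k=True, n=False;
  d=True, j=False, k=False, n=False;
  d=True, j=False, k=True, n=False;
  d=True, j=True, k=False, n=False;
  d=True, j=True, k=True, n=False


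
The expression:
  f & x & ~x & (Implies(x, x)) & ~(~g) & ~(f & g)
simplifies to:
False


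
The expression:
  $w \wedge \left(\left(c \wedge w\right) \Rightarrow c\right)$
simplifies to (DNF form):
$w$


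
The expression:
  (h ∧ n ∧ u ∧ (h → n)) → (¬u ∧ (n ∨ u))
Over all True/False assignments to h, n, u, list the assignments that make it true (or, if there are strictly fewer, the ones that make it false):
is false only for:
  h=True, n=True, u=True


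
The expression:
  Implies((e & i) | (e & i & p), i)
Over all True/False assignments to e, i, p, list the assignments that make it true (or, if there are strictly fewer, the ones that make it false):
is always true.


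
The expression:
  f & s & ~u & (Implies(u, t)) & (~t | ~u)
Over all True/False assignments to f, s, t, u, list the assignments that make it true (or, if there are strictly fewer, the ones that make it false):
is true only for:
  f=True, s=True, t=False, u=False;
  f=True, s=True, t=True, u=False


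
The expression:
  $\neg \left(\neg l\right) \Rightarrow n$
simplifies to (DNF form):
$n \vee \neg l$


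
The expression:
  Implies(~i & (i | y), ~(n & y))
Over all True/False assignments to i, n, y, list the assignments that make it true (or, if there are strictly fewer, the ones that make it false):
is false only for:
  i=False, n=True, y=True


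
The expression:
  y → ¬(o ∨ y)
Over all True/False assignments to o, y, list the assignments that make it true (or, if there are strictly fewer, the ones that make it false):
is true only for:
  o=False, y=False;
  o=True, y=False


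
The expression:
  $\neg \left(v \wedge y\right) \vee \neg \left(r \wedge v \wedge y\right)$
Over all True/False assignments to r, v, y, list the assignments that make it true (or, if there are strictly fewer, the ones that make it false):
is false only for:
  r=True, v=True, y=True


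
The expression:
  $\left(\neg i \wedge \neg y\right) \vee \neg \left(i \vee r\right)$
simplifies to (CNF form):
$\neg i \wedge \left(\neg r \vee \neg y\right)$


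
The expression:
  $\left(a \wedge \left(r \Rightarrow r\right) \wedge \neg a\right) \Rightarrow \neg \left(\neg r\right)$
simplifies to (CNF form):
$\text{True}$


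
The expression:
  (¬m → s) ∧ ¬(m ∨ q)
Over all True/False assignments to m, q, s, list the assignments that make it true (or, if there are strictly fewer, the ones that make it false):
is true only for:
  m=False, q=False, s=True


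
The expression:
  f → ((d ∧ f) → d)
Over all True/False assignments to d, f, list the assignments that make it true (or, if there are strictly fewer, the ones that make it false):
is always true.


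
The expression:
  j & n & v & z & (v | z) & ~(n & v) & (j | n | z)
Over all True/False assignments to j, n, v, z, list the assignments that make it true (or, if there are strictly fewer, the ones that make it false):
is never true.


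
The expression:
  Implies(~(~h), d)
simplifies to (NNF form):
d | ~h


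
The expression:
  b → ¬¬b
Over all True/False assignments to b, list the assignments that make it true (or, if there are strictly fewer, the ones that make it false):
is always true.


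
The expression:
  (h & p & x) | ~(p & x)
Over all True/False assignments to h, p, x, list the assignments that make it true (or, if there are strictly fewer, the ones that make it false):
is false only for:
  h=False, p=True, x=True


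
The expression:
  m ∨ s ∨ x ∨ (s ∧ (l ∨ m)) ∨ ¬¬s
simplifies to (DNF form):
m ∨ s ∨ x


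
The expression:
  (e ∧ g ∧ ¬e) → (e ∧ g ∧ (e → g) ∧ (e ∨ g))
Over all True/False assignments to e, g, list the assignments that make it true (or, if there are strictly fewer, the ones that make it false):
is always true.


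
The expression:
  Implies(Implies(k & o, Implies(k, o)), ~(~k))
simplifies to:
k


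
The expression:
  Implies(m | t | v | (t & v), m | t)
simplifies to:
m | t | ~v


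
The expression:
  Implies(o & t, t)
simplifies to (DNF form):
True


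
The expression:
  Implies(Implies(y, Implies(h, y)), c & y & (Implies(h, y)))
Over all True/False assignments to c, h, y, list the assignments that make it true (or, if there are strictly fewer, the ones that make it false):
is true only for:
  c=True, h=False, y=True;
  c=True, h=True, y=True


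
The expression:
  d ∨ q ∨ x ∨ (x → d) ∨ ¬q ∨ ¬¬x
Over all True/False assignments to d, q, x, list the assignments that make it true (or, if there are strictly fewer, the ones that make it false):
is always true.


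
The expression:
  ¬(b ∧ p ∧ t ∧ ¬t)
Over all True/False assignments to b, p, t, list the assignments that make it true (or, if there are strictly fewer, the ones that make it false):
is always true.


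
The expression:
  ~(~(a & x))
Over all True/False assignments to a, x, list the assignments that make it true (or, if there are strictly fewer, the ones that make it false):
is true only for:
  a=True, x=True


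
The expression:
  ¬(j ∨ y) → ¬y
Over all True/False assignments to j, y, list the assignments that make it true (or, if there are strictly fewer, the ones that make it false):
is always true.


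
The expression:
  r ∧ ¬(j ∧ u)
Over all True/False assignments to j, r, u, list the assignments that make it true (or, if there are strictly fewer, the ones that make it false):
is true only for:
  j=False, r=True, u=False;
  j=False, r=True, u=True;
  j=True, r=True, u=False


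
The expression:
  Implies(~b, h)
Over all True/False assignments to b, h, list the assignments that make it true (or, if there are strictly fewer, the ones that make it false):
is false only for:
  b=False, h=False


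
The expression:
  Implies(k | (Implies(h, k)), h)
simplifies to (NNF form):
h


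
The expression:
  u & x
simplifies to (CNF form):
u & x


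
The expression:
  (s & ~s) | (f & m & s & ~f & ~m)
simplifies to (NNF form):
False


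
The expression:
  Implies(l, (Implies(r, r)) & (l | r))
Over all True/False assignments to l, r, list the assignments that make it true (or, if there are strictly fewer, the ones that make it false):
is always true.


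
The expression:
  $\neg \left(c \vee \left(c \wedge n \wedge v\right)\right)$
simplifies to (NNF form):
$\neg c$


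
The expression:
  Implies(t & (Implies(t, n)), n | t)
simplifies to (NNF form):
True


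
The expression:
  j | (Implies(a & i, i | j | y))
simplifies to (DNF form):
True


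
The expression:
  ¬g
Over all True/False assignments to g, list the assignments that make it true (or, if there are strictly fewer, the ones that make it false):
is true only for:
  g=False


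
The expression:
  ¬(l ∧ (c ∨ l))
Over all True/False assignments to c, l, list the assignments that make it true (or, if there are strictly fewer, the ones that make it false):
is true only for:
  c=False, l=False;
  c=True, l=False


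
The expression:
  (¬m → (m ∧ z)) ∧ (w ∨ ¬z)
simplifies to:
m ∧ (w ∨ ¬z)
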